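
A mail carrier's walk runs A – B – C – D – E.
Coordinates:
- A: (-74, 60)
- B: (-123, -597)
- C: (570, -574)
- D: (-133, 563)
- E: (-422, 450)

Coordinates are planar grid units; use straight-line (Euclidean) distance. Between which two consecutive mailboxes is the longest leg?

C–D

Leg distances:
A→B: 658.8
B→C: 693.4
C→D: 1336.8
D→E: 310.3
The longest leg is C–D at 1336.8.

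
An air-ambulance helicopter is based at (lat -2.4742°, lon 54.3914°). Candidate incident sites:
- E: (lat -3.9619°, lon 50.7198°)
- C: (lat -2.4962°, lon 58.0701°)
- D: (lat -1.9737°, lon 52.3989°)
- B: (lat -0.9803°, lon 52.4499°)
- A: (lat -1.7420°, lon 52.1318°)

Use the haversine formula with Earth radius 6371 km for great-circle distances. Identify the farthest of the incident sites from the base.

E

Distances from the base ((lat -2.4742°, lon 54.3914°)):
E: 439.9 km
C: 408.7 km
B: 272.3 km
A: 264.0 km
D: 228.3 km
The farthest is E at 439.9 km.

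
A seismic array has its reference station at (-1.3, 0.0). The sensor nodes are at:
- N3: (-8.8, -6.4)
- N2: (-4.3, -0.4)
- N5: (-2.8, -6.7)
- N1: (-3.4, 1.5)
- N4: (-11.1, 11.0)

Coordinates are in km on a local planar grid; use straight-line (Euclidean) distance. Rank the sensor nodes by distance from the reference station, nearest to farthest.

Distance from the reference station at (-1.3, 0.0) to each:
N1 (-3.4, 1.5): 2.6 km
N2 (-4.3, -0.4): 3.0 km
N5 (-2.8, -6.7): 6.9 km
N3 (-8.8, -6.4): 9.9 km
N4 (-11.1, 11.0): 14.7 km

N1, N2, N5, N3, N4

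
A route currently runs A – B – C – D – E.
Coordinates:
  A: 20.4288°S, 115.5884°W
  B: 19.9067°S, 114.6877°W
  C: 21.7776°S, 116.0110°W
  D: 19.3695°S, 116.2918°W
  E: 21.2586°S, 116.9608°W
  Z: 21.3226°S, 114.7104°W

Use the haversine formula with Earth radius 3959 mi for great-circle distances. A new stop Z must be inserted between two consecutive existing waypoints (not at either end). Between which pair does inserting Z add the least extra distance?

between B and C

Added distance for inserting Z between each consecutive pair:
A–B: 113.0 mi
B–C: 32.2 mi
C–D: 91.4 mi
D–E: 176.8 mi
Smallest added distance is 32.2 mi, inserting between B and C.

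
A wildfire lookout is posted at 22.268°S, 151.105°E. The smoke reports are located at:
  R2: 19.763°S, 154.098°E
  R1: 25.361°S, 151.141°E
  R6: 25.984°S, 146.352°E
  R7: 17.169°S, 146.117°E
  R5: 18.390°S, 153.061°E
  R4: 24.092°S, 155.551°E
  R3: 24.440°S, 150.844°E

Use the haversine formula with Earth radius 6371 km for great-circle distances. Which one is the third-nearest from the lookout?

R2

Distances from the lookout (22.268°S, 151.105°E):
R3: 243.0 km
R1: 343.9 km
R2: 417.2 km
R5: 477.0 km
R4: 497.6 km
R6: 635.0 km
R7: 770.6 km
The third-nearest is R2 at 417.2 km.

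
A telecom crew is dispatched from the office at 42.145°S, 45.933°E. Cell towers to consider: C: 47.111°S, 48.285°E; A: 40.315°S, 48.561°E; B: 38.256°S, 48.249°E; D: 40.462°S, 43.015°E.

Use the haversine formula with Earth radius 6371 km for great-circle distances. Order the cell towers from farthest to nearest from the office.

C, B, D, A

Distances from the office:
C 47.111°S, 48.285°E: 582.6 km
B 38.256°S, 48.249°E: 475.0 km
D 40.462°S, 43.015°E: 307.3 km
A 40.315°S, 48.561°E: 299.5 km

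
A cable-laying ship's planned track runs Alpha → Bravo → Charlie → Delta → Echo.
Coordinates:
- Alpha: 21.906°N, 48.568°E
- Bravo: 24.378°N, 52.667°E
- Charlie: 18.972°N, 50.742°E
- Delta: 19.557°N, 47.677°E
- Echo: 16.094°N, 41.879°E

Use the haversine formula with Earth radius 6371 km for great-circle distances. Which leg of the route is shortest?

Leg distances:
Alpha→Bravo: 501.2 km
Bravo→Charlie: 633.1 km
Charlie→Delta: 328.2 km
Delta→Echo: 724.4 km
The shortest leg is Charlie–Delta at 328.2 km.

Charlie–Delta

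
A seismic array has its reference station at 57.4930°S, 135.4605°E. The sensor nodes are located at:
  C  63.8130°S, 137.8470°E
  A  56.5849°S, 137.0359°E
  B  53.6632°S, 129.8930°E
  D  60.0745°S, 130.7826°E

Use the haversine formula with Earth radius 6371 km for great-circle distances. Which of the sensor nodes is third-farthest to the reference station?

D

Distance to each, sorted:
C: 714.6 km
B: 550.8 km
D: 393.6 km
A: 138.8 km
The third-farthest is D at 393.6 km.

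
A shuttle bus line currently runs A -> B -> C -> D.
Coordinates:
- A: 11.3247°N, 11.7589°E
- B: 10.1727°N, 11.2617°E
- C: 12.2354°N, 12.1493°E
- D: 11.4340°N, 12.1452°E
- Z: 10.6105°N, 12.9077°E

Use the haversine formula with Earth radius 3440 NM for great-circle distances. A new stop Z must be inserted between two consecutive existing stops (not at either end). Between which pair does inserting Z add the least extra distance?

between B and C

Added distance for inserting Z between each consecutive pair:
A–B: 105.7 NM
B–C: 73.6 NM
C–D: 126.0 NM
Smallest added distance is 73.6 NM, inserting between B and C.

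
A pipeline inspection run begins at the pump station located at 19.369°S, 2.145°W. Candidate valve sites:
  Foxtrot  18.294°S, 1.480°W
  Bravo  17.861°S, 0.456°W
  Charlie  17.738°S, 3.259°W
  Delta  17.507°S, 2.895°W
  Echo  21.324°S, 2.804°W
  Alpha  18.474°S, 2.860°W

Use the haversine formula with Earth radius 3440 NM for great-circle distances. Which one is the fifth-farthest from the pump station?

Foxtrot

Distances from the pump station (19.369°S, 2.145°W):
Bravo: 132.0 NM
Echo: 123.1 NM
Delta: 119.7 NM
Charlie: 116.7 NM
Foxtrot: 74.8 NM
Alpha: 67.4 NM
The fifth-farthest is Foxtrot at 74.8 NM.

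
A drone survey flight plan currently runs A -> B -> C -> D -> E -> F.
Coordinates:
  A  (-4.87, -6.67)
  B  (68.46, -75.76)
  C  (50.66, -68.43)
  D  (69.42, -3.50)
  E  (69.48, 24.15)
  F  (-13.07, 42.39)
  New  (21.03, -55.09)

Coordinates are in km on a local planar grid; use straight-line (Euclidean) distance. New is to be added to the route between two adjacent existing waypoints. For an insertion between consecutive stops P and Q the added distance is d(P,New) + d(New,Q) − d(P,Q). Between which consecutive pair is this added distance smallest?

Added distance for inserting New between each consecutive pair:
A–B: 5.9 km
B–C: 65.0 km
C–D: 35.6 km
D–E: 136.0 km
E–F: 111.6 km
Smallest added distance is 5.9 km, inserting between A and B.

between A and B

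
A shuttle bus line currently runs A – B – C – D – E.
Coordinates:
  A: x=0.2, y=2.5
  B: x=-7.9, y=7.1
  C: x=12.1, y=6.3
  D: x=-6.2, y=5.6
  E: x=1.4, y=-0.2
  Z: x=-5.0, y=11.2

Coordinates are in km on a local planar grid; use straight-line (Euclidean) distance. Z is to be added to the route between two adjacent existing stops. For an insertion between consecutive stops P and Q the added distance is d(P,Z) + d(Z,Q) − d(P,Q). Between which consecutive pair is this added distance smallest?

between B and C

Added distance for inserting Z between each consecutive pair:
A–B: 5.8 km
B–C: 2.8 km
C–D: 5.2 km
D–E: 9.2 km
Smallest added distance is 2.8 km, inserting between B and C.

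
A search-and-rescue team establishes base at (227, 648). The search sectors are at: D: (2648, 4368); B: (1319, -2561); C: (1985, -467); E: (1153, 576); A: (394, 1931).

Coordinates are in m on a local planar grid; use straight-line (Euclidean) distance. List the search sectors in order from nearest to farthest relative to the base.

Distances from the base:
E (1153, 576): 928.8 m
A (394, 1931): 1293.8 m
C (1985, -467): 2081.8 m
B (1319, -2561): 3389.7 m
D (2648, 4368): 4438.4 m

E, A, C, B, D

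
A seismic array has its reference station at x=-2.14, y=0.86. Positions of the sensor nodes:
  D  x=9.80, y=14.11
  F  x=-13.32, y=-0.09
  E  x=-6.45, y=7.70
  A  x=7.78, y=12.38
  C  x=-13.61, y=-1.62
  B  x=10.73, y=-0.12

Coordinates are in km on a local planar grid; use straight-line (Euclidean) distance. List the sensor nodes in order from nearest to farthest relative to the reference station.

Distance from the reference station at x=-2.14, y=0.86 to each:
E x=-6.45, y=7.70: 8.1 km
F x=-13.32, y=-0.09: 11.2 km
C x=-13.61, y=-1.62: 11.7 km
B x=10.73, y=-0.12: 12.9 km
A x=7.78, y=12.38: 15.2 km
D x=9.80, y=14.11: 17.8 km

E, F, C, B, A, D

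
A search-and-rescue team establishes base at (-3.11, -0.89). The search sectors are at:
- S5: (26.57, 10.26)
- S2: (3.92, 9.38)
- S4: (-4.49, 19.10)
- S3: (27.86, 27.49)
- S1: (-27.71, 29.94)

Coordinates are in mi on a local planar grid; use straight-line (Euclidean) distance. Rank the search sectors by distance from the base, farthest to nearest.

S3, S1, S5, S4, S2

Distances from the base:
S3 (27.86, 27.49): 42.0 mi
S1 (-27.71, 29.94): 39.4 mi
S5 (26.57, 10.26): 31.7 mi
S4 (-4.49, 19.10): 20.0 mi
S2 (3.92, 9.38): 12.4 mi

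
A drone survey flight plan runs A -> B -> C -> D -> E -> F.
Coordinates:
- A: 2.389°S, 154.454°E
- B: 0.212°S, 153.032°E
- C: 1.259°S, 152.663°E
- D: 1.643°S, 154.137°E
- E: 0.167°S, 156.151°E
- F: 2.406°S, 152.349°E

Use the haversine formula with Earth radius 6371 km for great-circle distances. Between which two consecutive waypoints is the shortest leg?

B–C

Leg distances:
A→B: 289.1 km
B→C: 123.4 km
C→D: 169.3 km
D→E: 277.6 km
E→F: 490.5 km
The shortest leg is B–C at 123.4 km.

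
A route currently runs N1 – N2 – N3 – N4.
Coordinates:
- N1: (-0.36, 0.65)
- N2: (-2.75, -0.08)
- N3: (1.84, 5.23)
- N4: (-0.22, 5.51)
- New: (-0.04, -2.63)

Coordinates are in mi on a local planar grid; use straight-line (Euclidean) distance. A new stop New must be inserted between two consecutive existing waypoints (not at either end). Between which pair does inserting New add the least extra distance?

Added distance for inserting New between each consecutive pair:
N1–N2: 4.5 mi
N2–N3: 4.8 mi
N3–N4: 14.1 mi
Smallest added distance is 4.5 mi, inserting between N1 and N2.

between N1 and N2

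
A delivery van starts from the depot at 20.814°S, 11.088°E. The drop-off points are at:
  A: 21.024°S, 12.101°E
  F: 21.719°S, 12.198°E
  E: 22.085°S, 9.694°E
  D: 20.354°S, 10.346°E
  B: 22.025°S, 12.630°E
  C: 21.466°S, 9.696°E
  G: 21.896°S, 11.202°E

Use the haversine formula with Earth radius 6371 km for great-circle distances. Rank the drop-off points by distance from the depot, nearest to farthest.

D, A, G, F, C, E, B

Distances from the depot:
D 20.354°S, 10.346°E: 92.6 km
A 21.024°S, 12.101°E: 107.8 km
G 21.896°S, 11.202°E: 120.9 km
F 21.719°S, 12.198°E: 152.8 km
C 21.466°S, 9.696°E: 161.5 km
E 22.085°S, 9.694°E: 202.0 km
B 22.025°S, 12.630°E: 208.8 km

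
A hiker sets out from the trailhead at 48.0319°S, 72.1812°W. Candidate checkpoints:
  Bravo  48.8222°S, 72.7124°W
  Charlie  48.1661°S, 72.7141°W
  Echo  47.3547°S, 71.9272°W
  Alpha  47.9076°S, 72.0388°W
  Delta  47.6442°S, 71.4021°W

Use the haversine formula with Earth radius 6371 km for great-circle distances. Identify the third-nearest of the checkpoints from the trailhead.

Distances from the trailhead (48.0319°S, 72.1812°W):
Alpha: 17.4 km
Charlie: 42.3 km
Delta: 72.4 km
Echo: 77.7 km
Bravo: 96.2 km
The third-nearest is Delta at 72.4 km.

Delta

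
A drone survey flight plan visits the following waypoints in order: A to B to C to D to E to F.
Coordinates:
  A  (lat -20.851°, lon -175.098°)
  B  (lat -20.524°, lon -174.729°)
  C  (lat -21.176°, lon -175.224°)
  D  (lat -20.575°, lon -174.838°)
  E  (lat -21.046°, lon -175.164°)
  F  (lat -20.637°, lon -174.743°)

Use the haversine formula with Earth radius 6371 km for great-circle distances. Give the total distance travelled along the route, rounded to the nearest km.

Leg distances:
A→B: 52.9 km  (cumulative 52.9 km)
B→C: 88.9 km  (cumulative 141.8 km)
C→D: 77.9 km  (cumulative 219.7 km)
D→E: 62.4 km  (cumulative 282.1 km)
E→F: 63.1 km  (cumulative 345.2 km)
Total route length ≈ 345 km.

345 km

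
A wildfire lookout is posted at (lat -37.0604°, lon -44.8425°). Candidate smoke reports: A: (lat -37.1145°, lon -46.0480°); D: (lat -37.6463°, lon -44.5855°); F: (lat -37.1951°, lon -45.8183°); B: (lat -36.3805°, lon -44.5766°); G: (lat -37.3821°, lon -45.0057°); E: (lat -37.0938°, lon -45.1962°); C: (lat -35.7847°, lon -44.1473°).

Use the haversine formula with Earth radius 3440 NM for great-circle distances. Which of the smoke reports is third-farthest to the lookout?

F

Distances from the lookout ((lat -37.0604°, lon -44.8425°)):
C: 83.6 NM
A: 57.8 NM
F: 47.4 NM
B: 42.8 NM
D: 37.3 NM
G: 20.8 NM
E: 17.1 NM
The third-farthest is F at 47.4 NM.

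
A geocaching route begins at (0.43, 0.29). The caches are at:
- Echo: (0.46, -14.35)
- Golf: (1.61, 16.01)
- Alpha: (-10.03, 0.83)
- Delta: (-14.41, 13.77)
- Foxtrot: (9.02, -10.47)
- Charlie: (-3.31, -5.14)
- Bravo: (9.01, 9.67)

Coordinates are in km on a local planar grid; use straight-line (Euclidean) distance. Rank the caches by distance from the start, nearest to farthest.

Charlie, Alpha, Bravo, Foxtrot, Echo, Golf, Delta

Distance from the start at (0.43, 0.29) to each:
Charlie (-3.31, -5.14): 6.6 km
Alpha (-10.03, 0.83): 10.5 km
Bravo (9.01, 9.67): 12.7 km
Foxtrot (9.02, -10.47): 13.8 km
Echo (0.46, -14.35): 14.6 km
Golf (1.61, 16.01): 15.8 km
Delta (-14.41, 13.77): 20.0 km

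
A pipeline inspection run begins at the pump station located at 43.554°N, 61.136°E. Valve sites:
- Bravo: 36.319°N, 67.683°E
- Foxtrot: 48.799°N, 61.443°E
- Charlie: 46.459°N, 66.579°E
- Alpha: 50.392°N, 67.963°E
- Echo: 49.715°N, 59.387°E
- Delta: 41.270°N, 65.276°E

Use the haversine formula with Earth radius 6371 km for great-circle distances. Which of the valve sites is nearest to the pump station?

Distance to each, sorted:
Delta: 424.2 km
Charlie: 535.9 km
Foxtrot: 583.7 km
Echo: 697.9 km
Alpha: 919.2 km
Bravo: 978.5 km
The nearest is Delta at 424.2 km.

Delta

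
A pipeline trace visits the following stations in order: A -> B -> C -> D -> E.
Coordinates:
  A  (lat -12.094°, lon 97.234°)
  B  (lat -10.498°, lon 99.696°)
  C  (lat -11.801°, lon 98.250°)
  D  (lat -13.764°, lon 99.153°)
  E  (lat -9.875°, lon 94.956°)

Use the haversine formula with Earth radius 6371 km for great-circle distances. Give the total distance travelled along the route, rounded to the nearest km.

Leg distances:
A→B: 321.8 km  (cumulative 321.8 km)
B→C: 214.2 km  (cumulative 536.0 km)
C→D: 239.2 km  (cumulative 775.2 km)
D→E: 628.9 km  (cumulative 1404.2 km)
Total route length ≈ 1404 km.

1404 km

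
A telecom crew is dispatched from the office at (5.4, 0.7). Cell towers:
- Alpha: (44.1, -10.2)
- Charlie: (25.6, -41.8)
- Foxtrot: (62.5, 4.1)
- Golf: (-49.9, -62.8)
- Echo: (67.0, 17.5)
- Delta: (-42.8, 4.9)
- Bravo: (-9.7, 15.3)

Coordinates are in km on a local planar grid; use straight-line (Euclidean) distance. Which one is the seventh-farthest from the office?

Distances from the office ((5.4, 0.7)):
Golf: 84.2 km
Echo: 63.8 km
Foxtrot: 57.2 km
Delta: 48.4 km
Charlie: 47.1 km
Alpha: 40.2 km
Bravo: 21.0 km
The seventh-farthest is Bravo at 21.0 km.

Bravo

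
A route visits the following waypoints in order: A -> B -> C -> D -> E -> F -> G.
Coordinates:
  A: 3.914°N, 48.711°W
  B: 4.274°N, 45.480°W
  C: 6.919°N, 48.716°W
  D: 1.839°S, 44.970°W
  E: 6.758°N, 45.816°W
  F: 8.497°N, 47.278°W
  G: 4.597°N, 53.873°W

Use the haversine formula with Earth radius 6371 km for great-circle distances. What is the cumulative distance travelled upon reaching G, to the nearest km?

3943 km

Leg distances:
A→B: 360.6 km  (cumulative 360.6 km)
B→C: 463.4 km  (cumulative 824.0 km)
C→D: 1058.9 km  (cumulative 1882.8 km)
D→E: 960.5 km  (cumulative 2843.4 km)
E→F: 251.7 km  (cumulative 3095.1 km)
F→G: 847.7 km  (cumulative 3942.8 km)
Cumulative distance at G ≈ 3943 km.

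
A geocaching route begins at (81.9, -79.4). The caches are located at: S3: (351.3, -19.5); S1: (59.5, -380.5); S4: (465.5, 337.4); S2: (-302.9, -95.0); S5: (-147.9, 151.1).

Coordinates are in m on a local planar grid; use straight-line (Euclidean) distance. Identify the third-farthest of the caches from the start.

Distance to each, sorted:
S4: 566.5 m
S2: 385.1 m
S5: 325.5 m
S1: 301.9 m
S3: 276.0 m
The third-farthest is S5 at 325.5 m.

S5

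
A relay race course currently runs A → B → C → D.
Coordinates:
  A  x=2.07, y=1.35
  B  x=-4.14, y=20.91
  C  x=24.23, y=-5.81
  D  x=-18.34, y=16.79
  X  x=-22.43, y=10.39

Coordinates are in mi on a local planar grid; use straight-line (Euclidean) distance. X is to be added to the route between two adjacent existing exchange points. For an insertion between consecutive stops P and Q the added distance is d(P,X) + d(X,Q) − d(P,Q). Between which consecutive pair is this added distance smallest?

between C and D

Added distance for inserting X between each consecutive pair:
A–B: 26.7 mi
B–C: 31.5 mi
C–D: 8.8 mi
Smallest added distance is 8.8 mi, inserting between C and D.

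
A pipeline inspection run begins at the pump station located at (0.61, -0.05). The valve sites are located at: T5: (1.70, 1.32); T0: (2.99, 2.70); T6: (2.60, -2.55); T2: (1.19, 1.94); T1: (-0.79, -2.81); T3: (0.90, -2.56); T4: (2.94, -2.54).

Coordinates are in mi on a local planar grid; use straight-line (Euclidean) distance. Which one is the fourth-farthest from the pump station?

Distances from the pump station ((0.61, -0.05)):
T0: 3.6 mi
T4: 3.4 mi
T6: 3.2 mi
T1: 3.1 mi
T3: 2.5 mi
T2: 2.1 mi
T5: 1.8 mi
The fourth-farthest is T1 at 3.1 mi.

T1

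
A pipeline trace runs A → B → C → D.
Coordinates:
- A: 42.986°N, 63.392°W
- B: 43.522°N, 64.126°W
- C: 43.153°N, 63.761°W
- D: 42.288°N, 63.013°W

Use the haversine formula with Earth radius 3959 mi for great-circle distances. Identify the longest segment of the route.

C–D

Leg distances:
A→B: 52.3 mi
B→C: 31.4 mi
C→D: 70.8 mi
The longest leg is C–D at 70.8 mi.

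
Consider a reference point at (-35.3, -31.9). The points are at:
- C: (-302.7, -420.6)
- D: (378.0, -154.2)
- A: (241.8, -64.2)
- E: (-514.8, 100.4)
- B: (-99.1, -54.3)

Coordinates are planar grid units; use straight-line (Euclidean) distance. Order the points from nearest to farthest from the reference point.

B, A, D, C, E

Distances from the reference point:
B (-99.1, -54.3): 67.6
A (241.8, -64.2): 279.0
D (378.0, -154.2): 431.0
C (-302.7, -420.6): 471.8
E (-514.8, 100.4): 497.4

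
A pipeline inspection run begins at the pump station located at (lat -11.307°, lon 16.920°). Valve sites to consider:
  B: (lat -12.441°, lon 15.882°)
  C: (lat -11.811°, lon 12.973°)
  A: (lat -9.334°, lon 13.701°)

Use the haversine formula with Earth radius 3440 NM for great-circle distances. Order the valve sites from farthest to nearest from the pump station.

C, A, B

Computing each great-circle distance from (lat -11.307°, lon 16.920°):
C (lat -11.811°, lon 12.973°): 234.1 NM
A (lat -9.334°, lon 13.701°): 224.0 NM
B (lat -12.441°, lon 15.882°): 91.4 NM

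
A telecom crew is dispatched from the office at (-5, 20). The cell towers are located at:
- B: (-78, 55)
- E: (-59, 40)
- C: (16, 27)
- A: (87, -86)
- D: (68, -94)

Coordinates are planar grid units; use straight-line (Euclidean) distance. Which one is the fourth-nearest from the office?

D

Distance to each, sorted:
C: 22.1
E: 57.6
B: 81.0
D: 135.4
A: 140.4
The fourth-nearest is D at 135.4.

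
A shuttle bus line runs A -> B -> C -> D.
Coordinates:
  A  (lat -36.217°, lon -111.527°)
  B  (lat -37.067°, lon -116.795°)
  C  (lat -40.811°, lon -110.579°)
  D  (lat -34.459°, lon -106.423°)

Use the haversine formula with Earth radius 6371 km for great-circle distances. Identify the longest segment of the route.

C–D

Leg distances:
A→B: 479.4 km
B→C: 679.7 km
C→D: 795.2 km
The longest leg is C–D at 795.2 km.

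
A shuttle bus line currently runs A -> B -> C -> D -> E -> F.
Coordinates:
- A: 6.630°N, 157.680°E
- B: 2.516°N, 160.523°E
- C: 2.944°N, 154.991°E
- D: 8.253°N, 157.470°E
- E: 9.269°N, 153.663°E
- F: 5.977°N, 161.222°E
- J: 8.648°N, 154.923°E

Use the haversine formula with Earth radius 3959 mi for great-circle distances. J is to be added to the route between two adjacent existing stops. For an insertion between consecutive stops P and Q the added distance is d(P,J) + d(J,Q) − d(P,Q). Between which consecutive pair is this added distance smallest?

Added distance for inserting J between each consecutive pair:
A–B: 462.0 mi
B–C: 583.6 mi
C–D: 165.9 mi
D–E: 3.0 mi
E–F: 0.2 mi
Smallest added distance is 0.2 mi, inserting between E and F.

between E and F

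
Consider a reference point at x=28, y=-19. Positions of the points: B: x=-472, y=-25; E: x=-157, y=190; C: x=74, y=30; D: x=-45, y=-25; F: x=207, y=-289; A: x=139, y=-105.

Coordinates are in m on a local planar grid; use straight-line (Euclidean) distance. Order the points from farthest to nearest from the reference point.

B, F, E, A, D, C

Distances from the reference point:
B x=-472, y=-25: 500.0 m
F x=207, y=-289: 323.9 m
E x=-157, y=190: 279.1 m
A x=139, y=-105: 140.4 m
D x=-45, y=-25: 73.2 m
C x=74, y=30: 67.2 m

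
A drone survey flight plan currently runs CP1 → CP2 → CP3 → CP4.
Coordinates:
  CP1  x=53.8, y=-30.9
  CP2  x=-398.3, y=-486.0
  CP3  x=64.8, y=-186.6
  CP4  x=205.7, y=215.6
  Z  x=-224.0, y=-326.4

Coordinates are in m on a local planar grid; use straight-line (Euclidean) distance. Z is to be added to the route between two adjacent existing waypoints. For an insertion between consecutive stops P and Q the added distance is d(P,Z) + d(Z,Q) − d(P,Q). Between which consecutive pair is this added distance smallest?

Added distance for inserting Z between each consecutive pair:
CP1–CP2: 0.4 m
CP2–CP3: 5.7 m
CP3–CP4: 586.4 m
Smallest added distance is 0.4 m, inserting between CP1 and CP2.

between CP1 and CP2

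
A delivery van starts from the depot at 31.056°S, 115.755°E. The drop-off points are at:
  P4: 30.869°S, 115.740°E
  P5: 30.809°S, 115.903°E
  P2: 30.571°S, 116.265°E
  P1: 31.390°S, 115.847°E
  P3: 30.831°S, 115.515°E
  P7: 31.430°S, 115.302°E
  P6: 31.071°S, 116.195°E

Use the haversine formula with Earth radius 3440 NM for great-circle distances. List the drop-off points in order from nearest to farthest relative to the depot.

P4, P5, P3, P1, P6, P7, P2

Distances from the depot:
P4 30.869°S, 115.740°E: 11.3 NM
P5 30.809°S, 115.903°E: 16.7 NM
P3 30.831°S, 115.515°E: 18.3 NM
P1 31.390°S, 115.847°E: 20.6 NM
P6 31.071°S, 116.195°E: 22.6 NM
P7 31.430°S, 115.302°E: 32.3 NM
P2 30.571°S, 116.265°E: 39.2 NM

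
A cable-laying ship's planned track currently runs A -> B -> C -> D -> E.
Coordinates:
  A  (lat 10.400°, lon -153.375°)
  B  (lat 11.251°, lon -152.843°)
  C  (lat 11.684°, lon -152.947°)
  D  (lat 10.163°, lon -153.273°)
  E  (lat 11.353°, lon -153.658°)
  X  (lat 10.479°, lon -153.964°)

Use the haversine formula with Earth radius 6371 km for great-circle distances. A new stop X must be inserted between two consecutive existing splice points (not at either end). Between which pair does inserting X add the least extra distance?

Added distance for inserting X between each consecutive pair:
A–B: 103.5 km
B–C: 274.0 km
C–D: 84.5 km
D–E: 47.3 km
Smallest added distance is 47.3 km, inserting between D and E.

between D and E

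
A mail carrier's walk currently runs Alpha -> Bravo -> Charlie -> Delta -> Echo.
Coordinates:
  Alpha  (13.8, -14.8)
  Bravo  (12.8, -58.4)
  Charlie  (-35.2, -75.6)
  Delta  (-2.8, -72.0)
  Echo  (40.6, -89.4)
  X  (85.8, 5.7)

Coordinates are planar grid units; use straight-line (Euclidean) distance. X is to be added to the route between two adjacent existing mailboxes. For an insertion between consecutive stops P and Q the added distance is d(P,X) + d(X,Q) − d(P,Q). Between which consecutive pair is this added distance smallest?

Added distance for inserting X between each consecutive pair:
Alpha–Bravo: 128.4
Bravo–Charlie: 191.9
Charlie–Delta: 231.0
Delta–Echo: 176.4
Smallest added distance is 128.4, inserting between Alpha and Bravo.

between Alpha and Bravo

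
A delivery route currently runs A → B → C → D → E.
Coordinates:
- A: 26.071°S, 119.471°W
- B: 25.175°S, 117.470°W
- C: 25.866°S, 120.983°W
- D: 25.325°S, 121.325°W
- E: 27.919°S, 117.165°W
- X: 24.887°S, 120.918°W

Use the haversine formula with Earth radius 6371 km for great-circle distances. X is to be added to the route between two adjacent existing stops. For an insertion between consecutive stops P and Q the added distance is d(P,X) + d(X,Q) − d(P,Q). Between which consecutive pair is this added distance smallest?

between D and E

Added distance for inserting X between each consecutive pair:
A–B: 320.9 km
B–C: 97.1 km
C–D: 103.5 km
D–E: 62.8 km
Smallest added distance is 62.8 km, inserting between D and E.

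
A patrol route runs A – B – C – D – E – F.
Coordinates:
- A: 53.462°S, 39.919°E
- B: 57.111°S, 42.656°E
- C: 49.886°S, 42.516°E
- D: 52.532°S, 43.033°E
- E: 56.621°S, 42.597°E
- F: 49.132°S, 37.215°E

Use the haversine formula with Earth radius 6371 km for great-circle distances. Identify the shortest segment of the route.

Leg distances:
A→B: 441.1 km
B→C: 803.4 km
C→D: 296.4 km
D→E: 455.5 km
E→F: 907.0 km
The shortest leg is C–D at 296.4 km.

C–D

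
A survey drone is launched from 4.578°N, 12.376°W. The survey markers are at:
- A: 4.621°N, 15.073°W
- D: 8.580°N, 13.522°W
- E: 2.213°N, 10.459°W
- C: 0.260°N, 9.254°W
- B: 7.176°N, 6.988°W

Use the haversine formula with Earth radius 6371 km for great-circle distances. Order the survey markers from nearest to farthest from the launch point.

A, E, D, C, B

Computing each great-circle distance from 4.578°N, 12.376°W:
A 4.621°N, 15.073°W: 299.0 km
E 2.213°N, 10.459°W: 338.3 km
D 8.580°N, 13.522°W: 462.7 km
C 0.260°N, 9.254°W: 592.3 km
B 7.176°N, 6.988°W: 662.2 km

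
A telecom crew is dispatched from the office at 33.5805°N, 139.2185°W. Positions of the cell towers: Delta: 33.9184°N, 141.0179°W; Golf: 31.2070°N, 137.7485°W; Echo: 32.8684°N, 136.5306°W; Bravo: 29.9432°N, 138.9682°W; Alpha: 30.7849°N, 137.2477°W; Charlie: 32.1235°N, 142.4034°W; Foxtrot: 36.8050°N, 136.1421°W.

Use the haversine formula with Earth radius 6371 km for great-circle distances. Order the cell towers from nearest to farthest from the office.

Delta, Echo, Golf, Charlie, Alpha, Bravo, Foxtrot

Computing each great-circle distance from 33.5805°N, 139.2185°W:
Delta 33.9184°N, 141.0179°W: 170.6 km
Echo 32.8684°N, 136.5306°W: 262.3 km
Golf 31.2070°N, 137.7485°W: 297.8 km
Charlie 32.1235°N, 142.4034°W: 338.7 km
Alpha 30.7849°N, 137.2477°W: 362.0 km
Bravo 29.9432°N, 138.9682°W: 405.1 km
Foxtrot 36.8050°N, 136.1421°W: 454.6 km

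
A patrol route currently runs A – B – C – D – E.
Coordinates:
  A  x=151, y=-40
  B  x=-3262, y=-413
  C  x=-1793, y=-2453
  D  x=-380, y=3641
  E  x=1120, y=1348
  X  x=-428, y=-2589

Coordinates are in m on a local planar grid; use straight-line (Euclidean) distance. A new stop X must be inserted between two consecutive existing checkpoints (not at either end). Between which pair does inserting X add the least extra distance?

between C and D

Added distance for inserting X between each consecutive pair:
A–B: 2753.6 m
B–C: 2430.9 m
C–D: 1346.3 m
D–E: 7720.5 m
Smallest added distance is 1346.3 m, inserting between C and D.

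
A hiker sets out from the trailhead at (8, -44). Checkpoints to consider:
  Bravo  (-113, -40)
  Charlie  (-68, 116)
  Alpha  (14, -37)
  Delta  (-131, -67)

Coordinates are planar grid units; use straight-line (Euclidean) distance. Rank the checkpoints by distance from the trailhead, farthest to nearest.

Distances from the trailhead:
Charlie (-68, 116): 177.1
Delta (-131, -67): 140.9
Bravo (-113, -40): 121.1
Alpha (14, -37): 9.2

Charlie, Delta, Bravo, Alpha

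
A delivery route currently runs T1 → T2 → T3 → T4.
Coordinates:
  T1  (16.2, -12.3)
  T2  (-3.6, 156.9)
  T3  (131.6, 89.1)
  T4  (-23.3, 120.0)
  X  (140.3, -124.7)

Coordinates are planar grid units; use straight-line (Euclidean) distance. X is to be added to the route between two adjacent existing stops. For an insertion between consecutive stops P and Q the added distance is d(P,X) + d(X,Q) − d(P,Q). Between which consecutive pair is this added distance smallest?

Added distance for inserting X between each consecutive pair:
T1–T2: 313.3
T2–T3: 379.0
T3–T4: 350.4
Smallest added distance is 313.3, inserting between T1 and T2.

between T1 and T2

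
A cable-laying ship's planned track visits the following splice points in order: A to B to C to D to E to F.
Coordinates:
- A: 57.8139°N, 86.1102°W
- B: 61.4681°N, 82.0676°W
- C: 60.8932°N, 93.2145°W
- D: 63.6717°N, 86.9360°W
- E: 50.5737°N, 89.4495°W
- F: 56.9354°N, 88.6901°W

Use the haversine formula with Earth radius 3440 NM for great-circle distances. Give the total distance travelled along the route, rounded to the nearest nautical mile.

1991 NM

Leg distances:
A→B: 251.3 NM  (cumulative 251.3 NM)
B→C: 324.1 NM  (cumulative 575.3 NM)
C→D: 241.8 NM  (cumulative 817.1 NM)
D→E: 790.5 NM  (cumulative 1607.6 NM)
E→F: 382.9 NM  (cumulative 1990.5 NM)
Total route length ≈ 1991 NM.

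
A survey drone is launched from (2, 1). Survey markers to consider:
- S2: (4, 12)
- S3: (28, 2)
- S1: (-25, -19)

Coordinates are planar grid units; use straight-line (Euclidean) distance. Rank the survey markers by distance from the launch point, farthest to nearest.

S1, S3, S2

Distance from the launch point at (2, 1) to each:
S1 (-25, -19): 33.6
S3 (28, 2): 26.0
S2 (4, 12): 11.2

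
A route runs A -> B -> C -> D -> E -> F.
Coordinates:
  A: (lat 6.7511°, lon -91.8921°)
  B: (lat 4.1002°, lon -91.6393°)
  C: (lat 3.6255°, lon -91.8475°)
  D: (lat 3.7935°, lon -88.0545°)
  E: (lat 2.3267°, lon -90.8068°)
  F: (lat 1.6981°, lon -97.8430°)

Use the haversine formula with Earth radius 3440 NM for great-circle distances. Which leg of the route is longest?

E–F

Leg distances:
A→B: 159.9 NM
B→C: 31.1 NM
C→D: 227.5 NM
D→E: 187.0 NM
E→F: 423.9 NM
The longest leg is E–F at 423.9 NM.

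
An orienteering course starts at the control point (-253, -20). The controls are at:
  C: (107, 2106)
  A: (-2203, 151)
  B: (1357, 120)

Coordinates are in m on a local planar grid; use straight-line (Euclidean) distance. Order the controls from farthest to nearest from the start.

C, A, B

Distances from the start:
C (107, 2106): 2156.3 m
A (-2203, 151): 1957.5 m
B (1357, 120): 1616.1 m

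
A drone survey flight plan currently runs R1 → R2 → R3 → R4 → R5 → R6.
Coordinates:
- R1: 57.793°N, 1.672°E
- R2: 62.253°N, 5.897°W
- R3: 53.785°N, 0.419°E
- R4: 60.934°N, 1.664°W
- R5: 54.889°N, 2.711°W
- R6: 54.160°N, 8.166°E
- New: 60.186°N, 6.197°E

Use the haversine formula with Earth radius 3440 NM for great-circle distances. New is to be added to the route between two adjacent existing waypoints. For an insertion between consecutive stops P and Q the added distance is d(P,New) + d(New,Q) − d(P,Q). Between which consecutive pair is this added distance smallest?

Added distance for inserting New between each consecutive pair:
R1–R2: 220.2 NM
R2–R3: 252.2 NM
R3–R4: 229.6 NM
R4–R5: 299.4 NM
R5–R6: 414.0 NM
Smallest added distance is 220.2 NM, inserting between R1 and R2.

between R1 and R2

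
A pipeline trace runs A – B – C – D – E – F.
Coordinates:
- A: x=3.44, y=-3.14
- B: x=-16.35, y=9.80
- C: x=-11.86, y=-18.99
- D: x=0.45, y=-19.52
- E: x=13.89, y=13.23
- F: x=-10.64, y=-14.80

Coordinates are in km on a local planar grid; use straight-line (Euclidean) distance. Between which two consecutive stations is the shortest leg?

C–D

Leg distances:
A→B: 23.6 km
B→C: 29.1 km
C→D: 12.3 km
D→E: 35.4 km
E→F: 37.2 km
The shortest leg is C–D at 12.3 km.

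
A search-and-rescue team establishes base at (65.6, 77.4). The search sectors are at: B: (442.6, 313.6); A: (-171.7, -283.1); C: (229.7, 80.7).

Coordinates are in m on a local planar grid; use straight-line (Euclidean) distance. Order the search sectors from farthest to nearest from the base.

B, A, C

Computing each straight-line distance from (65.6, 77.4):
B (442.6, 313.6): 444.9 m
A (-171.7, -283.1): 431.6 m
C (229.7, 80.7): 164.1 m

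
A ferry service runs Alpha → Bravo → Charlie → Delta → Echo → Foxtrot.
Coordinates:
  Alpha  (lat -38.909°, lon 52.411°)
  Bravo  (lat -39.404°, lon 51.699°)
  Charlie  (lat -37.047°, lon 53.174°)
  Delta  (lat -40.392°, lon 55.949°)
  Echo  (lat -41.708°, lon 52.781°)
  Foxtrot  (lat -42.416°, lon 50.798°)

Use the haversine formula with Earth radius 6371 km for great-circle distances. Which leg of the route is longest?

Leg distances:
Alpha→Bravo: 82.5 km
Bravo→Charlie: 292.0 km
Charlie→Delta: 443.0 km
Delta→Echo: 303.3 km
Echo→Foxtrot: 181.6 km
The longest leg is Charlie–Delta at 443.0 km.

Charlie–Delta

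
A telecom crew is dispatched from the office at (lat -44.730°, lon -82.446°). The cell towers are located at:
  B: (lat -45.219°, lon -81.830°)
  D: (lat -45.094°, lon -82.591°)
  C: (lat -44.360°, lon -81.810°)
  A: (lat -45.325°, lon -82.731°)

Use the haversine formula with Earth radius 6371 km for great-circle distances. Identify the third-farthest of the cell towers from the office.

C

Distances from the office ((lat -44.730°, lon -82.446°)):
B: 72.8 km
A: 69.8 km
C: 65.1 km
D: 42.1 km
The third-farthest is C at 65.1 km.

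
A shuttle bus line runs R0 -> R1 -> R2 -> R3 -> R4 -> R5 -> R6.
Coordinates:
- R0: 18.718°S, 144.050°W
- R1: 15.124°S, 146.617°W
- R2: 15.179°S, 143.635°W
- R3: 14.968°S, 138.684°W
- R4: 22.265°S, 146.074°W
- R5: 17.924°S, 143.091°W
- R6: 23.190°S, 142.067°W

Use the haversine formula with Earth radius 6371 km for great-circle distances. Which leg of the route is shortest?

R1–R2

Leg distances:
R0→R1: 484.0 km
R1→R2: 320.1 km
R2→R3: 532.1 km
R3→R4: 1124.1 km
R4→R5: 574.4 km
R5→R6: 595.2 km
The shortest leg is R1–R2 at 320.1 km.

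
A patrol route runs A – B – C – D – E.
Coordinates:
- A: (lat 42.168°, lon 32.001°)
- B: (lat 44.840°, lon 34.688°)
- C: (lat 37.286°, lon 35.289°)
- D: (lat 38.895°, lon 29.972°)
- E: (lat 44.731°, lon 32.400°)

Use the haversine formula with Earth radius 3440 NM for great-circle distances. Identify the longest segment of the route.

Leg distances:
A→B: 198.5 NM
B→C: 454.3 NM
C→D: 269.1 NM
D→E: 366.8 NM
The longest leg is B–C at 454.3 NM.

B–C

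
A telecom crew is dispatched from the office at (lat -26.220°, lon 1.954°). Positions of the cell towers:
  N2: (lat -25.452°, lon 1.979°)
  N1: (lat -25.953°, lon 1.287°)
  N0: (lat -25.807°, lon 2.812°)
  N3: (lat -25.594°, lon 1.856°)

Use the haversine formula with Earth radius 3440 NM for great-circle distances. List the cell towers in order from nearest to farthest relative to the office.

Distances from the office:
N3 (lat -25.594°, lon 1.856°): 38.0 NM
N1 (lat -25.953°, lon 1.287°): 39.4 NM
N2 (lat -25.452°, lon 1.979°): 46.1 NM
N0 (lat -25.807°, lon 2.812°): 52.5 NM

N3, N1, N2, N0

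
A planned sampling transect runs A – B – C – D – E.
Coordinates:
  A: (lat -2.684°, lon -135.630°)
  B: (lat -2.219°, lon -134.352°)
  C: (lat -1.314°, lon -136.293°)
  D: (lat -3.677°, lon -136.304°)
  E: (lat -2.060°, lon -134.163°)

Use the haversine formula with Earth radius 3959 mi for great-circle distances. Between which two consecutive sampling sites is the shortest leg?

Leg distances:
A→B: 93.9 mi
B→C: 147.9 mi
C→D: 163.3 mi
D→E: 185.2 mi
The shortest leg is A–B at 93.9 mi.

A–B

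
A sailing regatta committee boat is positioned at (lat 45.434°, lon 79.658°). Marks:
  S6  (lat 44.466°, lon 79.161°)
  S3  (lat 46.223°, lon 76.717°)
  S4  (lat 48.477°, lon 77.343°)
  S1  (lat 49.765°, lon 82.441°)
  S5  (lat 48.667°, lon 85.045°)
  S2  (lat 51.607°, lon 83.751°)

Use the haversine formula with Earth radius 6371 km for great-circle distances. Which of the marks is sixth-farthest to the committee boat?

Distances from the committee boat ((lat 45.434°, lon 79.658°)):
S2: 749.4 km
S5: 543.6 km
S1: 524.8 km
S4: 381.2 km
S3: 244.2 km
S6: 114.5 km
The sixth-farthest is S6 at 114.5 km.

S6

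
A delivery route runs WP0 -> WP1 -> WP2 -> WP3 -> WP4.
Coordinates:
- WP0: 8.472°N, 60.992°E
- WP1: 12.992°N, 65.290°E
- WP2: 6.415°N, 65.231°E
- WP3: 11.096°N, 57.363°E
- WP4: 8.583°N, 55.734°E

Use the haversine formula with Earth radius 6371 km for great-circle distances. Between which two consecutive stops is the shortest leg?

WP3–WP4

Leg distances:
WP0→WP1: 687.7 km
WP1→WP2: 731.4 km
WP2→WP3: 1009.0 km
WP3→WP4: 331.6 km
The shortest leg is WP3–WP4 at 331.6 km.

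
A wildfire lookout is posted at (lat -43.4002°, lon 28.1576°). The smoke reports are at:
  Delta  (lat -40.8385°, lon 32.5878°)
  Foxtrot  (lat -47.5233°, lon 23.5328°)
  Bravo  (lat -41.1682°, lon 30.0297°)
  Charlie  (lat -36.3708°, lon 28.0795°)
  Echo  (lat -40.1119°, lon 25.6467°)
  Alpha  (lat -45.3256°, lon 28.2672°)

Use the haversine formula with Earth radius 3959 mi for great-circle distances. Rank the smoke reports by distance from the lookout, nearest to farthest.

Alpha, Bravo, Echo, Delta, Foxtrot, Charlie

Distances from the lookout:
Alpha (lat -45.3256°, lon 28.2672°): 133.2 mi
Bravo (lat -41.1682°, lon 30.0297°): 181.5 mi
Echo (lat -40.1119°, lon 25.6467°): 261.5 mi
Delta (lat -40.8385°, lon 32.5878°): 287.8 mi
Foxtrot (lat -47.5233°, lon 23.5328°): 362.4 mi
Charlie (lat -36.3708°, lon 28.0795°): 485.7 mi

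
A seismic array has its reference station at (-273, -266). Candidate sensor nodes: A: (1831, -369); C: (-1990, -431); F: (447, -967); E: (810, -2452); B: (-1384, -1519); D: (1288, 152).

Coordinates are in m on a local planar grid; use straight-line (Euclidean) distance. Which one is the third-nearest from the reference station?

Distance to each, sorted:
F: 1004.9 m
D: 1616.0 m
B: 1674.6 m
C: 1724.9 m
A: 2106.5 m
E: 2439.6 m
The third-nearest is B at 1674.6 m.

B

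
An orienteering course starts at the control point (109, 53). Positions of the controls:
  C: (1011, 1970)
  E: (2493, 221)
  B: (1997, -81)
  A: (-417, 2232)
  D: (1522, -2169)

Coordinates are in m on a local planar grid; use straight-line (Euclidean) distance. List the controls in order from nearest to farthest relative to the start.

Distances from the start:
B (1997, -81): 1892.7 m
C (1011, 1970): 2118.6 m
A (-417, 2232): 2241.6 m
E (2493, 221): 2389.9 m
D (1522, -2169): 2633.2 m

B, C, A, E, D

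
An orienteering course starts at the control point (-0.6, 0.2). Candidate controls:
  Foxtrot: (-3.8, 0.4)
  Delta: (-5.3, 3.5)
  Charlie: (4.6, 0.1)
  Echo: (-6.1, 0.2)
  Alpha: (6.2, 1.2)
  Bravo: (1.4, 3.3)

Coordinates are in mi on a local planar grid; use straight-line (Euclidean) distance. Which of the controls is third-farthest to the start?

Echo

Distances from the start ((-0.6, 0.2)):
Alpha: 6.9 mi
Delta: 5.7 mi
Echo: 5.5 mi
Charlie: 5.2 mi
Bravo: 3.7 mi
Foxtrot: 3.2 mi
The third-farthest is Echo at 5.5 mi.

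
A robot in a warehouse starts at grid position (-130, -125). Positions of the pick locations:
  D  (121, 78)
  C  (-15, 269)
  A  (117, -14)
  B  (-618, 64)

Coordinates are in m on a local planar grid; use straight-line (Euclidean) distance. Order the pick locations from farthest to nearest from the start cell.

Computing each straight-line distance from (-130, -125):
B (-618, 64): 523.3 m
C (-15, 269): 410.4 m
D (121, 78): 322.8 m
A (117, -14): 270.8 m

B, C, D, A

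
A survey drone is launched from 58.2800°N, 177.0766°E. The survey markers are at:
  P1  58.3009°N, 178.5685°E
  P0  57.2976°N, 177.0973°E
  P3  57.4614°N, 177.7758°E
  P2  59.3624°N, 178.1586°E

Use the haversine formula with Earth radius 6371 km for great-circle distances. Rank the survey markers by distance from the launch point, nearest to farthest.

P1, P3, P0, P2

Distances from the launch point:
P1 58.3009°N, 178.5685°E: 87.2 km
P3 57.4614°N, 177.7758°E: 100.0 km
P0 57.2976°N, 177.0973°E: 109.2 km
P2 59.3624°N, 178.1586°E: 135.5 km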